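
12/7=1.71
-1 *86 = -86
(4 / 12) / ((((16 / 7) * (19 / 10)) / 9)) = 105 / 152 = 0.69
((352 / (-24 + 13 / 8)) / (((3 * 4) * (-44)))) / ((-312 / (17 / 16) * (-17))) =1 / 167544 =0.00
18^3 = 5832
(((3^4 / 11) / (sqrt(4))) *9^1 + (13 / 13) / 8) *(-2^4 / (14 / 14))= -5854 / 11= -532.18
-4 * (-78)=312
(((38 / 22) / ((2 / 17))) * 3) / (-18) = -323 / 132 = -2.45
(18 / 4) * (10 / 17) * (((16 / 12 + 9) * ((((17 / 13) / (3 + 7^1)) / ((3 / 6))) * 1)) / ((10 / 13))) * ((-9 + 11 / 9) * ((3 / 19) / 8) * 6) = -651 / 76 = -8.57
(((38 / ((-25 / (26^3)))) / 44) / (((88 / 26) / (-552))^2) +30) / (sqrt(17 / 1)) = -537387697542 * sqrt(17) / 565675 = -3916924.45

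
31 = 31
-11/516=-0.02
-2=-2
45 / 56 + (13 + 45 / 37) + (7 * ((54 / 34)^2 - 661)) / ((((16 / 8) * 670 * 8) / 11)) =206419139 / 20060068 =10.29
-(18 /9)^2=-4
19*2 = 38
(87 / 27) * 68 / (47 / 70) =138040 / 423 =326.34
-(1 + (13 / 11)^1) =-24 / 11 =-2.18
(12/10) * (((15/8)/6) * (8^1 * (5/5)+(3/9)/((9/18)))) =13/4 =3.25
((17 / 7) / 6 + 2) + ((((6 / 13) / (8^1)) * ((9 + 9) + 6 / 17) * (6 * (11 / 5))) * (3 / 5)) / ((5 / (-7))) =-833191 / 89250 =-9.34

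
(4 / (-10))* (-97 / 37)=194 / 185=1.05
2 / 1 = 2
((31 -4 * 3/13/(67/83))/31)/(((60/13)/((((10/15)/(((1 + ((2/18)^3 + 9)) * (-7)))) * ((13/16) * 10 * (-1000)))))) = 488986875/30286814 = 16.15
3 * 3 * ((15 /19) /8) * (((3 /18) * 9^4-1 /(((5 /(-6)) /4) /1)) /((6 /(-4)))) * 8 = -98847 /19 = -5202.47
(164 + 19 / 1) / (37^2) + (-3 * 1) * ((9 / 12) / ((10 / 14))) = -82587 / 27380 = -3.02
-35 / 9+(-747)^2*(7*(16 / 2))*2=562473037 / 9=62497004.11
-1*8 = -8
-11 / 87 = -0.13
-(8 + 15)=-23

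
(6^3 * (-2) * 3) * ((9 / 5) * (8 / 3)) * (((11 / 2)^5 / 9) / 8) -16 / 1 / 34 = -73922489 / 170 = -434838.17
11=11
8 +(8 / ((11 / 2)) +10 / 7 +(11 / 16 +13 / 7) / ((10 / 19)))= 38729 / 2464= 15.72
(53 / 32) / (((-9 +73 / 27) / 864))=-38637 / 170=-227.28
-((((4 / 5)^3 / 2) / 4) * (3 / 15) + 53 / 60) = -6721 / 7500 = -0.90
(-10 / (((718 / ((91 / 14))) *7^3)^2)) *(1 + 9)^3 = -105625 / 15162720769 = -0.00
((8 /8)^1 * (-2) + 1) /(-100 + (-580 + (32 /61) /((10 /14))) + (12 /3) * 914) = -305 /907904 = -0.00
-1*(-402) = 402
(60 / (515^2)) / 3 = 4 / 53045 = 0.00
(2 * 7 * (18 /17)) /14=18 /17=1.06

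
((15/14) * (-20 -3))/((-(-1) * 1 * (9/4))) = -230/21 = -10.95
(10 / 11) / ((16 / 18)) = 1.02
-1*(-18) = 18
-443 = -443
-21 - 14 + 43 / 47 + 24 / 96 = -6361 / 188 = -33.84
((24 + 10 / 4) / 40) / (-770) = -53 / 61600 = -0.00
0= 0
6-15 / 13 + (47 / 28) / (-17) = 29377 / 6188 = 4.75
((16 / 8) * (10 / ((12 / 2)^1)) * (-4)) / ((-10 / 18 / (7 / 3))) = 56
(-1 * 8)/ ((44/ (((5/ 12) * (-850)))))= 2125/ 33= 64.39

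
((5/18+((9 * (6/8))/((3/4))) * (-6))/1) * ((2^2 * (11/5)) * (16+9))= -106370/9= -11818.89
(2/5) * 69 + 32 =298/5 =59.60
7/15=0.47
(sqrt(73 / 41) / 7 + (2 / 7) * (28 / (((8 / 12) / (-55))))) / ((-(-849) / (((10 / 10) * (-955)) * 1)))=210100 / 283- 955 * sqrt(2993) / 243663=742.19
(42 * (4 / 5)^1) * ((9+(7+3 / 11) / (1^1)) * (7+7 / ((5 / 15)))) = 842016 / 55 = 15309.38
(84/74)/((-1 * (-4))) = 0.28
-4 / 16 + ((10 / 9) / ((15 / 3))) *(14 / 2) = 47 / 36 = 1.31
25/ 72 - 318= -22871/ 72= -317.65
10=10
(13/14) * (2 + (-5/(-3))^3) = 2327/378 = 6.16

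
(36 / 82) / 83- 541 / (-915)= 1857493 / 3113745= 0.60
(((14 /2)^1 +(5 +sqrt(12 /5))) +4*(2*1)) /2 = sqrt(15) /5 +10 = 10.77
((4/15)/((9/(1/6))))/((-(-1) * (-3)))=-2/1215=-0.00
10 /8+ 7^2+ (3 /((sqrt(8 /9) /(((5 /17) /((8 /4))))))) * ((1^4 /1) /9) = 5 * sqrt(2) /136+ 201 /4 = 50.30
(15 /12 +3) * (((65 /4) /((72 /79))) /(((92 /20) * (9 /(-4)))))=-7.32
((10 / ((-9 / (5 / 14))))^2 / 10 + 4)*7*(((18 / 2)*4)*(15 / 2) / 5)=31877 / 21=1517.95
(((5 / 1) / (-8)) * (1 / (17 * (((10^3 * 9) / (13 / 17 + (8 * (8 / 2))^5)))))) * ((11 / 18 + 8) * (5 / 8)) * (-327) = 1927467281303 / 7990272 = 241226.74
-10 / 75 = -2 / 15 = -0.13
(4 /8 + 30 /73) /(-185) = -133 /27010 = -0.00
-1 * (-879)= 879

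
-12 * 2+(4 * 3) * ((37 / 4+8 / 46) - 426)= -115527 / 23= -5022.91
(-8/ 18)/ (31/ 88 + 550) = -0.00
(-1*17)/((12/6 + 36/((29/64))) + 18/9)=-493/2420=-0.20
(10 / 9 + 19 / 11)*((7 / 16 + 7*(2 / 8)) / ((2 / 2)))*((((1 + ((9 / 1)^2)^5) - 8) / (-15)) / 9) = -3429252451499 / 21384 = -160365340.98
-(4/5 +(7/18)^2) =-1541/1620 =-0.95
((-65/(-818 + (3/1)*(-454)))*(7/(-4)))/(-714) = 13/177888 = 0.00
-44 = -44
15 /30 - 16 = -31 /2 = -15.50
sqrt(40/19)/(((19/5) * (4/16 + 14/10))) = 200 * sqrt(190)/11913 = 0.23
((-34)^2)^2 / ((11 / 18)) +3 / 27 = 2186731.75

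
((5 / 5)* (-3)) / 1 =-3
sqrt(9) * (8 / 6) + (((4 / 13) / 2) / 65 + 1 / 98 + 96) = 8282041 / 82810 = 100.01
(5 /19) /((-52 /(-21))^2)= 2205 /51376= 0.04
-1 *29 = -29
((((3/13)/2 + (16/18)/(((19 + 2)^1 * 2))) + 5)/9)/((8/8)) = 25241/44226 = 0.57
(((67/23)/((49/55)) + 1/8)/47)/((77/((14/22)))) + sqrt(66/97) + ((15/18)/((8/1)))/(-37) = -25251491/11382826224 + sqrt(6402)/97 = 0.82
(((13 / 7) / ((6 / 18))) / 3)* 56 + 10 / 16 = 104.62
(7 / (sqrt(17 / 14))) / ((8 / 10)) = 35 * sqrt(238) / 68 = 7.94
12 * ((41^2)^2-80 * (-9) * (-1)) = 33900492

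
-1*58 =-58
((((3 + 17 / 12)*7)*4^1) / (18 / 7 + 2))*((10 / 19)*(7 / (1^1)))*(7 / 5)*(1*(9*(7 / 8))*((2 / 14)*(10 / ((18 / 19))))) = 636265 / 384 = 1656.94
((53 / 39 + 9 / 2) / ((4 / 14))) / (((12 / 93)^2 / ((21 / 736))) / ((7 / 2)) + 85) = 150637711 / 625624844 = 0.24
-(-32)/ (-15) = -2.13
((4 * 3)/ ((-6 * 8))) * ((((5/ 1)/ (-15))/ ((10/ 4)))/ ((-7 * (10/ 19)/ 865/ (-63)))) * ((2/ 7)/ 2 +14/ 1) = 976239/ 140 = 6973.14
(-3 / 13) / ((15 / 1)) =-1 / 65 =-0.02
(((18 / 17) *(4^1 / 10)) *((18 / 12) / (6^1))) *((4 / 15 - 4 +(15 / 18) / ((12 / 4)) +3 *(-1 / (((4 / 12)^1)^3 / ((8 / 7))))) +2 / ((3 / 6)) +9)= -52307 / 5950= -8.79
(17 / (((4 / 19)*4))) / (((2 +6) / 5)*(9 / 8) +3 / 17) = 27455 / 2688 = 10.21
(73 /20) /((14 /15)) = 219 /56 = 3.91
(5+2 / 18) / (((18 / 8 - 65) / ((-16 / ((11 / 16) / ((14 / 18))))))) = 329728 / 223641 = 1.47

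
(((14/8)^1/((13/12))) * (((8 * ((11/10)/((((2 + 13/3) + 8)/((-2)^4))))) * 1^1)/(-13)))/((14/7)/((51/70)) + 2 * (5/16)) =-0.36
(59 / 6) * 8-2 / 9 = 706 / 9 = 78.44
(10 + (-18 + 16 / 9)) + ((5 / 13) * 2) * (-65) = -506 / 9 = -56.22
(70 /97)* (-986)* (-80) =5521600 /97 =56923.71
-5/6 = -0.83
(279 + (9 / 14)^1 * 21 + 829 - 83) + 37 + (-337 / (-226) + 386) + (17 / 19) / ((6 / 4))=9426968 / 6441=1463.59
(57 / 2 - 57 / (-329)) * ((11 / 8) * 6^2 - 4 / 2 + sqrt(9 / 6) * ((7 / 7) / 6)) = 6289 * sqrt(6) / 2632 + 1792365 / 1316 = 1367.83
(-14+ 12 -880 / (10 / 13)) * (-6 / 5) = 6876 / 5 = 1375.20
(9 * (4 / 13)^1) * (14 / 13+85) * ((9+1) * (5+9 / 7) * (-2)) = -35449920 / 1183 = -29966.12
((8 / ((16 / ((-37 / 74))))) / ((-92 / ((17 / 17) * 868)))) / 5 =217 / 460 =0.47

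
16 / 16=1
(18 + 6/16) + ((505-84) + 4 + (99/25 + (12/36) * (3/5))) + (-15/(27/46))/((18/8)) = 7066067/16200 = 436.18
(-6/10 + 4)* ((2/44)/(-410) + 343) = 52595603/45100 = 1166.20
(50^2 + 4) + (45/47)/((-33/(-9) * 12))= 5178317/2068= 2504.02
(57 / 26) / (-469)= -57 / 12194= -0.00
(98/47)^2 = 9604/2209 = 4.35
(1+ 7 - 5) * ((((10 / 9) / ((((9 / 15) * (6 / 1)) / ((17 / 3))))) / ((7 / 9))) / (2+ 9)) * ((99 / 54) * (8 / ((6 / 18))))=1700 / 63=26.98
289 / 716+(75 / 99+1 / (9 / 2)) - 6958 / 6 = -82103749 / 70884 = -1158.28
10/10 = 1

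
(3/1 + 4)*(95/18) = 665/18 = 36.94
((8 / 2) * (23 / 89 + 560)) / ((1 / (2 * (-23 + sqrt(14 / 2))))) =-9174792 / 89 + 398904 * sqrt(7) / 89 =-91229.11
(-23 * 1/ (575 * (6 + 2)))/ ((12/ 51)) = -17/ 800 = -0.02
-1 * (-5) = 5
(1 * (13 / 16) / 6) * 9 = 39 / 32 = 1.22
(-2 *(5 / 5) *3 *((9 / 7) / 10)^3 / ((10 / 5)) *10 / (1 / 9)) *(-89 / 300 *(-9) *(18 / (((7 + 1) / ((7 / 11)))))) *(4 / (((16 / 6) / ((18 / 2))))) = -1277052723 / 43120000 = -29.62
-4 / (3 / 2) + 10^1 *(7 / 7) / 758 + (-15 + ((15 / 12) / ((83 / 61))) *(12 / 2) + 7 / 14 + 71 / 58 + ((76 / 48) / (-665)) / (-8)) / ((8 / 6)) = -103922890361 / 12260680320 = -8.48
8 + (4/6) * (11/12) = 155/18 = 8.61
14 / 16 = 7 / 8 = 0.88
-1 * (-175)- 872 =-697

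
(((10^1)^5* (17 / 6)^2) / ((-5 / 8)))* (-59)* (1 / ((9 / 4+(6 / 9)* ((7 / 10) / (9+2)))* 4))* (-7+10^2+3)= 70611200000 / 89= 793384269.66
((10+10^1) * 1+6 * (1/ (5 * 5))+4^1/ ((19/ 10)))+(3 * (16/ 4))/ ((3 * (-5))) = 10234/ 475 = 21.55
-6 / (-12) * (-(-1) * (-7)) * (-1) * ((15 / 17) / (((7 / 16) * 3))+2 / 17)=47 / 17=2.76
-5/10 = -1/2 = -0.50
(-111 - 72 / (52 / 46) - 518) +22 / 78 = -27004 / 39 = -692.41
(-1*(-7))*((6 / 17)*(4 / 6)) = 28 / 17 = 1.65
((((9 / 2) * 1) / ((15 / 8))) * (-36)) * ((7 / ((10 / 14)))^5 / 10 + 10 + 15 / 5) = -61102403784 / 78125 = -782110.77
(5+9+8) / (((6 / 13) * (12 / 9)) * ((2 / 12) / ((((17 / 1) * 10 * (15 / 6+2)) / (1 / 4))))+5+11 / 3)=656370 / 258571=2.54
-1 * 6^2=-36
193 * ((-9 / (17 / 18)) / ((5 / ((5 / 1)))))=-31266 / 17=-1839.18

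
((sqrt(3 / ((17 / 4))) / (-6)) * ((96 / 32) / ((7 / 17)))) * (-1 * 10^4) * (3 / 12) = 2500 * sqrt(51) / 7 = 2550.51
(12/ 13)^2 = 144/ 169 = 0.85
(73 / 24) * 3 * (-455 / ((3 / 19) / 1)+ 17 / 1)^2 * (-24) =-5391549028 / 3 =-1797183009.33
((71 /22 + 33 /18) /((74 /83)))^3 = 2663076796381 /14562534888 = 182.87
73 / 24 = 3.04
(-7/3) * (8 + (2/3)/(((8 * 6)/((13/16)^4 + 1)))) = -264899831/14155776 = -18.71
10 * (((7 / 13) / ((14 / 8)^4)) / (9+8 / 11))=28160 / 477113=0.06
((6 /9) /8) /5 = 1 /60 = 0.02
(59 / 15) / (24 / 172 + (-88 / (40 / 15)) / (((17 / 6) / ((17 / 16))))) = -20296 / 63135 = -0.32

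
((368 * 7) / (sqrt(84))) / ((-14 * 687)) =-92 * sqrt(21) / 14427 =-0.03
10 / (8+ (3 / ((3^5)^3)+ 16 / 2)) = 0.62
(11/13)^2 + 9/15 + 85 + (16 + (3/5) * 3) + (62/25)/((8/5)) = 357151/3380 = 105.67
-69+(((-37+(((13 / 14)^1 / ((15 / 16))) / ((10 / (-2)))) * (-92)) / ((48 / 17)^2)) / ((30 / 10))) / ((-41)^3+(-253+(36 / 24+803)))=-17118844821727 / 248099241600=-69.00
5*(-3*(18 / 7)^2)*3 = -14580 / 49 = -297.55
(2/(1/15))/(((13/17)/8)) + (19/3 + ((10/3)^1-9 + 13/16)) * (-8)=23557/78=302.01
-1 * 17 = -17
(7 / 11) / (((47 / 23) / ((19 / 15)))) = 3059 / 7755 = 0.39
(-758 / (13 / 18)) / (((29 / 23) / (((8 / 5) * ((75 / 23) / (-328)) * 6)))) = 1227960 / 15457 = 79.44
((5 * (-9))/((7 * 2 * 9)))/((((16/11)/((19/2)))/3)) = -3135/448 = -7.00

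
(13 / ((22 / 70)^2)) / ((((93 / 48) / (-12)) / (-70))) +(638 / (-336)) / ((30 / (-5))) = 215745452569 / 3781008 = 57060.30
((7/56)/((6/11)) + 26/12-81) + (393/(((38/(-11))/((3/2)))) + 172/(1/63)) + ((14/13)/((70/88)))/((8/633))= 633932861/59280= 10693.87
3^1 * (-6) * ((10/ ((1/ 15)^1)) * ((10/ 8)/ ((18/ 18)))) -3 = -3378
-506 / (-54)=253 / 27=9.37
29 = 29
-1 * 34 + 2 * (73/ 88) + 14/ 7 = -30.34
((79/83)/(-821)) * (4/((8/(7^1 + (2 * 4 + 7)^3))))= -133589/68143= -1.96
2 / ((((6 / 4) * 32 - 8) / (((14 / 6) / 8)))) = 7 / 480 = 0.01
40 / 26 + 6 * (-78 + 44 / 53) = -317960 / 689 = -461.48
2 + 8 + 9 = 19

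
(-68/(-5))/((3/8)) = 544/15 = 36.27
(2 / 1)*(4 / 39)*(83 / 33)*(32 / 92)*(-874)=-201856 / 1287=-156.84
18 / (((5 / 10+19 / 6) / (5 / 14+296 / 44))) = 29457 / 847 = 34.78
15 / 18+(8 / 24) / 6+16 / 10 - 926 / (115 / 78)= -647476 / 1035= -625.58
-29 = -29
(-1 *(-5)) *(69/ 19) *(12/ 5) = 828/ 19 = 43.58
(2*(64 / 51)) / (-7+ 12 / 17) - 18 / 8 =-2.65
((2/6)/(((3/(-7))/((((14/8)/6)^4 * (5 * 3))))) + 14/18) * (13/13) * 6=690109/165888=4.16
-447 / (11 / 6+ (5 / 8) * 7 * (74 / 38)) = -203832 / 4721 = -43.18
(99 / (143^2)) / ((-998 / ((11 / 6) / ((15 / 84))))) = -21 / 421655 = -0.00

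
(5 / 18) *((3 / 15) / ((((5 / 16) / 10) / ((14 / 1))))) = 224 / 9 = 24.89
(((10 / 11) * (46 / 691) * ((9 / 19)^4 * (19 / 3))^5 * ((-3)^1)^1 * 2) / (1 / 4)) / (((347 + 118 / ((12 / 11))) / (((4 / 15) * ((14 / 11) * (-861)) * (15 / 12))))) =0.00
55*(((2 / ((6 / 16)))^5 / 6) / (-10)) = -2883584 / 729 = -3955.53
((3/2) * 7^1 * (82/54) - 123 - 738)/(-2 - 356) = 15211/6444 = 2.36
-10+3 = -7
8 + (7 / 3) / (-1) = 17 / 3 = 5.67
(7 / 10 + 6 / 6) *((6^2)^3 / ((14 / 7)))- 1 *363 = 196473 / 5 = 39294.60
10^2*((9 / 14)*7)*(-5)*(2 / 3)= -1500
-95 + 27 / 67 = -6338 / 67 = -94.60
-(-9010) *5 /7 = 6435.71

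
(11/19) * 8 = 88/19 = 4.63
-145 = -145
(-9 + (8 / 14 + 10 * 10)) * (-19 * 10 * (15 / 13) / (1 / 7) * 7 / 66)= -2131325 / 143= -14904.37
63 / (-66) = -0.95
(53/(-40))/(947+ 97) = -53/41760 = -0.00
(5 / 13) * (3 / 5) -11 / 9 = -116 / 117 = -0.99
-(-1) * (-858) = -858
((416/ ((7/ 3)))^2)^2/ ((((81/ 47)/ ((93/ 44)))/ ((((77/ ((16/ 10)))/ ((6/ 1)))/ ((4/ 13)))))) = 11079145492480/ 343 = 32300715721.52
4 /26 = 2 /13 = 0.15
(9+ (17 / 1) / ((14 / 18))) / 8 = 27 / 7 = 3.86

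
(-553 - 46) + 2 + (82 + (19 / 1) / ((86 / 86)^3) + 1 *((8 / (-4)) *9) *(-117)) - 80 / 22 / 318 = 1609.99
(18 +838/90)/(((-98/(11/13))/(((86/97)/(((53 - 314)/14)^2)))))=-2325268/3865526145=-0.00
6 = 6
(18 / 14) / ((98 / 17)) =153 / 686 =0.22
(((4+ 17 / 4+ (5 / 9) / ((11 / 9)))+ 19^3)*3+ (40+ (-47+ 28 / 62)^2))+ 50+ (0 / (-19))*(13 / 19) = 966606573 / 42284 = 22859.87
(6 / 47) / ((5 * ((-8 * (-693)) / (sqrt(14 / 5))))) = 0.00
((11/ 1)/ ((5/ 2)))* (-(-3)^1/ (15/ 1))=22/ 25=0.88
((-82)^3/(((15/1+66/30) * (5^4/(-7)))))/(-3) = -1929788/16125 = -119.68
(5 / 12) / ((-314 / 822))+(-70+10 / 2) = -66.09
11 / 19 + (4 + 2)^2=695 / 19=36.58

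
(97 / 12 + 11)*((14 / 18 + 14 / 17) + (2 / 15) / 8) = 1133779 / 36720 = 30.88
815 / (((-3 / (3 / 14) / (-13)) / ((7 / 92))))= 10595 / 184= 57.58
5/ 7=0.71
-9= -9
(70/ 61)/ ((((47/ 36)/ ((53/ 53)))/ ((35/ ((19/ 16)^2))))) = 21.82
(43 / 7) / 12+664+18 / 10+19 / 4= 140923 / 210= 671.06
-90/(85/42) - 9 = -909/17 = -53.47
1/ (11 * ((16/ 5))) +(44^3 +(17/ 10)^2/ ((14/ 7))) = 374816083/ 4400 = 85185.47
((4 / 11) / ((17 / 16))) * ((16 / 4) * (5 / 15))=256 / 561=0.46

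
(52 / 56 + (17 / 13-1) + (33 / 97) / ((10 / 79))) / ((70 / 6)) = 519543 / 1544725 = 0.34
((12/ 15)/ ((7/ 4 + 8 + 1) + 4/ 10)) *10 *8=1280/ 223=5.74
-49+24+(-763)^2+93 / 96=18628639 / 32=582144.97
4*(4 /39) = 16 /39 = 0.41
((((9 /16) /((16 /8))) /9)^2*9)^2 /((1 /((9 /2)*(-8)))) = -729 /262144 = -0.00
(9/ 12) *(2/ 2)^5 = 3/ 4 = 0.75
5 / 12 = 0.42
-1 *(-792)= 792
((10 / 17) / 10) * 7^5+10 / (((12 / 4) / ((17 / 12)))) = 993.37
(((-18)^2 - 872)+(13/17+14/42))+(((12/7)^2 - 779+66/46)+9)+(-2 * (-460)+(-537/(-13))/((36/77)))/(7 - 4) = -8754902243/8966412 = -976.41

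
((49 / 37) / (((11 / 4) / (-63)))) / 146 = -6174 / 29711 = -0.21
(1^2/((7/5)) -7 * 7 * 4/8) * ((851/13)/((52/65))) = -1416915/728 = -1946.31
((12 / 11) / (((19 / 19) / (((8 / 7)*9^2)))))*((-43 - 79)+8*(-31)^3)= -1854187200 / 77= -24080353.25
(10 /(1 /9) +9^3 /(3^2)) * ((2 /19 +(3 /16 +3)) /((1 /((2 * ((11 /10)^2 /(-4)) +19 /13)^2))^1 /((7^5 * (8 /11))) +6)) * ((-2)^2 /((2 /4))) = 750.74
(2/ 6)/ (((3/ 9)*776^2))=1/ 602176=0.00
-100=-100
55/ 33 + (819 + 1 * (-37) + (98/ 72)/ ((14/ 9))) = 18829/ 24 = 784.54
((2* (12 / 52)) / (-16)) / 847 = -3 / 88088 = -0.00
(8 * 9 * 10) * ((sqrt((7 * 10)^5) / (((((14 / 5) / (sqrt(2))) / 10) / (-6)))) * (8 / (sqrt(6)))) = -201600000 * sqrt(210) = -2921461552.03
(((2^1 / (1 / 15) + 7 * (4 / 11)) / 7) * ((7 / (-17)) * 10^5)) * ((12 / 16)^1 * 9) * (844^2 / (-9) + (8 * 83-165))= 19005638250000 / 187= 101634429144.39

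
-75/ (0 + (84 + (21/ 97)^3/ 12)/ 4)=-73013840/ 20444081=-3.57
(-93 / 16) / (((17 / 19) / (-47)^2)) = -3903303 / 272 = -14350.38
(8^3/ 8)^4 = 16777216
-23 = -23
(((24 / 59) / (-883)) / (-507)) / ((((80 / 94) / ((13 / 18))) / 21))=329 / 20317830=0.00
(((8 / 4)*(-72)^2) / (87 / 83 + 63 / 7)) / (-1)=-143424 / 139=-1031.83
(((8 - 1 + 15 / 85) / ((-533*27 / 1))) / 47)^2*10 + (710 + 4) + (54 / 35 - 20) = 3218603241634714064 / 4627469333594835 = 695.54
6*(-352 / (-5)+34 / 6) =2282 / 5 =456.40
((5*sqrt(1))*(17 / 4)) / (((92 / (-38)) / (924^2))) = -172356030 / 23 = -7493740.43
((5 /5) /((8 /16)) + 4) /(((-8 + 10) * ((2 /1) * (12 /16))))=2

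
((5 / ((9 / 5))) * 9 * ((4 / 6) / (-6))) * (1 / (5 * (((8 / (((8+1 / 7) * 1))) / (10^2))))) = -2375 / 42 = -56.55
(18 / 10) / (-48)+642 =51357 / 80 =641.96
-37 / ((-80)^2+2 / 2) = -1 / 173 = -0.01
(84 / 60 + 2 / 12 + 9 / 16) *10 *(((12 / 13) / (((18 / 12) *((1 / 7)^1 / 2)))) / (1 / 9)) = 21462 / 13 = 1650.92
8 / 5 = 1.60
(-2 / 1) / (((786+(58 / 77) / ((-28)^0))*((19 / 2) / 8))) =-616 / 287755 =-0.00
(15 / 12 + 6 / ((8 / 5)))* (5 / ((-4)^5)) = -25 / 1024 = -0.02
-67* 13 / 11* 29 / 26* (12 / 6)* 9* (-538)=9408006 / 11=855273.27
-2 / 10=-0.20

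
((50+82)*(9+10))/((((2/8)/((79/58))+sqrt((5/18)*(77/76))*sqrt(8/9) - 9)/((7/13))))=-849521462328/5528231189 - 563487408*sqrt(7315)/5528231189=-162.39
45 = 45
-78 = -78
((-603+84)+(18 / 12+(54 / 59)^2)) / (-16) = 3597003 / 111392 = 32.29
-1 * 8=-8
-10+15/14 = -125/14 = -8.93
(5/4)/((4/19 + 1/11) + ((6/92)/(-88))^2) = 4.15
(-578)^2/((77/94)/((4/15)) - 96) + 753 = -99305011/34941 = -2842.08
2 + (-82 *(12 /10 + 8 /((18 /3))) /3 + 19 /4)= -11249 /180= -62.49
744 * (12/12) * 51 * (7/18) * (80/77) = 168640/11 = 15330.91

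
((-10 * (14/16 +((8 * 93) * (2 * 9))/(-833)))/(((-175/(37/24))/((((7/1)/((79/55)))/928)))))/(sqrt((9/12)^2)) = -41231135/4396960512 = -0.01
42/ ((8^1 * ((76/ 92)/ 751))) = 4772.80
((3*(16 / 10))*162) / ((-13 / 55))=-42768 / 13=-3289.85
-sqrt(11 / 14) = -sqrt(154) / 14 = -0.89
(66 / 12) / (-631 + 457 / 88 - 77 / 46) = -11132 / 1270021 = -0.01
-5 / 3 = -1.67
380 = 380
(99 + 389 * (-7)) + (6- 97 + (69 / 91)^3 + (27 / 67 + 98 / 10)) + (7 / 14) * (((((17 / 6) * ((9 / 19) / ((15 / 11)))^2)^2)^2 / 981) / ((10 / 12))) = -7898943046638438340871428390061 / 2920816725864056516656250000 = -2704.36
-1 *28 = -28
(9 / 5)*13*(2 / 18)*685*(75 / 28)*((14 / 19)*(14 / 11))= 935025 / 209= 4473.80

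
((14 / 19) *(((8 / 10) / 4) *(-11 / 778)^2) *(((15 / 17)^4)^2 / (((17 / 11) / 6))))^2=205264968363971685791015625 / 116248187972778919645975670135129209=0.00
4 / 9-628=-627.56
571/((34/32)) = 9136/17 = 537.41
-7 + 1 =-6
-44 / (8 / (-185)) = 2035 / 2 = 1017.50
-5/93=-0.05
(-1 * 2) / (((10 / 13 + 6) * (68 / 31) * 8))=-403 / 23936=-0.02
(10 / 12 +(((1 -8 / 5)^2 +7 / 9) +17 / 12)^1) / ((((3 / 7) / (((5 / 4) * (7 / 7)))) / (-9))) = -21343 / 240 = -88.93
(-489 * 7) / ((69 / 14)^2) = -223636 / 1587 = -140.92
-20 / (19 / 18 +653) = -360 / 11773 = -0.03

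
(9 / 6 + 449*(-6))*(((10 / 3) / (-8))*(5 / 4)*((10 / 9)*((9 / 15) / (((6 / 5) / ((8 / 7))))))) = 224375 / 252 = 890.38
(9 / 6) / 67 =0.02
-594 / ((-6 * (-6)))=-33 / 2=-16.50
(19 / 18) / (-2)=-19 / 36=-0.53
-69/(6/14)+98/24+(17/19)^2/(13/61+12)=-506211887/3227340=-156.85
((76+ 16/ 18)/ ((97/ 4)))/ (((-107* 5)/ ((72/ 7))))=-22144/ 363265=-0.06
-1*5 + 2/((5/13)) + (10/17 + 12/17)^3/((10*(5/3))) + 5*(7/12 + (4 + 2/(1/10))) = 181653319/1473900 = 123.25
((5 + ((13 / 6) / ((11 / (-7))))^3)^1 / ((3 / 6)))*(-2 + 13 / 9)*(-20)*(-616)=-957472600 / 29403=-32563.77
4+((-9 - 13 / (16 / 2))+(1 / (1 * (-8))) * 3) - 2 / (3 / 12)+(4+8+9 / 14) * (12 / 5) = 537 / 35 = 15.34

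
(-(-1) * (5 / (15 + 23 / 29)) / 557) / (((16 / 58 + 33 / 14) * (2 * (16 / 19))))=559265 / 4363333024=0.00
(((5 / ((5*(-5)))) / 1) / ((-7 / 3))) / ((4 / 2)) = 3 / 70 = 0.04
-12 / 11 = -1.09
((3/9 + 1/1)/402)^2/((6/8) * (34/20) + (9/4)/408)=10880/1266450147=0.00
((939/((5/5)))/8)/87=313/232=1.35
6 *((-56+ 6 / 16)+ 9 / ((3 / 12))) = -117.75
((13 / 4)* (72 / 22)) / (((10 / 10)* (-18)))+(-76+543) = 10261 / 22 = 466.41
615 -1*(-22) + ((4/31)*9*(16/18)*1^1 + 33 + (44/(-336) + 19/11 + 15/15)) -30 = 18436097/28644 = 643.63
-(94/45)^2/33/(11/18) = -17672/81675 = -0.22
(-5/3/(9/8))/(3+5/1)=-5/27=-0.19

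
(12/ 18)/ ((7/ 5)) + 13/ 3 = 101/ 21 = 4.81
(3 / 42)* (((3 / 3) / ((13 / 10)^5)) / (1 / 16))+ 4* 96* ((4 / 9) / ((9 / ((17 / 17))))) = 1352314112 / 70174377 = 19.27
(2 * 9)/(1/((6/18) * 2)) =12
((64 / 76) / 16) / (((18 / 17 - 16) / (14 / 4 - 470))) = 15861 / 9652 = 1.64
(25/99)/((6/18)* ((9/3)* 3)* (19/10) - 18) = -250/12177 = -0.02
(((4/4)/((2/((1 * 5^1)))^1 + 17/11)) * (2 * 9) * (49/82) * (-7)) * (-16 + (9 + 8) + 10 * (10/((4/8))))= -34126785/4387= -7779.07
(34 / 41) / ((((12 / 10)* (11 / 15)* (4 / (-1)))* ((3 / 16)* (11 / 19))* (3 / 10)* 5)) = -64600 / 44649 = -1.45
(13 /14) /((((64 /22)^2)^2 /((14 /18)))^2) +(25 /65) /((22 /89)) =39634686075304373 /25471286369058816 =1.56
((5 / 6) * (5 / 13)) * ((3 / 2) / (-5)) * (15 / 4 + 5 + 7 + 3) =-375 / 208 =-1.80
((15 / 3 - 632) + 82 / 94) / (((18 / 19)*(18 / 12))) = -559132 / 1269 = -440.61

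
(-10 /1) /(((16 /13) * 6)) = -65 /48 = -1.35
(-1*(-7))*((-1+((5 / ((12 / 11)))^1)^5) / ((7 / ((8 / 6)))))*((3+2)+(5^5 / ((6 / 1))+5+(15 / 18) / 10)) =3204839444453 / 2239488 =1431058.99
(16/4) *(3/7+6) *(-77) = -1980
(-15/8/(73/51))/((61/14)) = -5355/17812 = -0.30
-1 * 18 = -18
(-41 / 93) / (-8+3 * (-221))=41 / 62403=0.00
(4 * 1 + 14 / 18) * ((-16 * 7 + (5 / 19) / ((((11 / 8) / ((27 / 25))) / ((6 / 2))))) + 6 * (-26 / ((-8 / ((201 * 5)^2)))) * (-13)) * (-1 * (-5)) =-23010445010837 / 3762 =-6116545723.24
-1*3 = -3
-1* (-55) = 55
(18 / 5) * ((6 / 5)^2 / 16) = 81 / 250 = 0.32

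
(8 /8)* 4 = 4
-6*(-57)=342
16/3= 5.33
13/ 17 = 0.76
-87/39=-29/13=-2.23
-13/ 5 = -2.60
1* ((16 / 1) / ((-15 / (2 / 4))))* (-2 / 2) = 8 / 15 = 0.53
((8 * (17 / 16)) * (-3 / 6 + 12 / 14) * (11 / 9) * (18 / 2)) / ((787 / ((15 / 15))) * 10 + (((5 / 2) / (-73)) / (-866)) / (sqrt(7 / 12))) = 294081596575778 / 69308899060361965 - 5910883 * sqrt(21) / 970324586845067510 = 0.00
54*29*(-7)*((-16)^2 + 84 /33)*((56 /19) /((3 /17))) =-9893161152 /209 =-47335699.29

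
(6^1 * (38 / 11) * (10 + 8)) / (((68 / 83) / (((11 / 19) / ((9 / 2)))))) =996 / 17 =58.59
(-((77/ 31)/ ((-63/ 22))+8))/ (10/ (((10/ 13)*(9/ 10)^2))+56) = -8955/ 90458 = -0.10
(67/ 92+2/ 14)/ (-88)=-51/ 5152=-0.01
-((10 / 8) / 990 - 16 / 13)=12659 / 10296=1.23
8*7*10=560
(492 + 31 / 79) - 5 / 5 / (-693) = 492.39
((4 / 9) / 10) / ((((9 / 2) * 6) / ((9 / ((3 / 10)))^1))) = 4 / 81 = 0.05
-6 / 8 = -3 / 4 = -0.75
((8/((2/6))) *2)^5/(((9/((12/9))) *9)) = 4194304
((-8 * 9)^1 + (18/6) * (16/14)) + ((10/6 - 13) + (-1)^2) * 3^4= -6339/7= -905.57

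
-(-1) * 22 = 22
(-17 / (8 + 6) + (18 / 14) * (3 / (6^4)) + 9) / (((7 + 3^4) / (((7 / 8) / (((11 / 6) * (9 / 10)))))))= 13085 / 278784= 0.05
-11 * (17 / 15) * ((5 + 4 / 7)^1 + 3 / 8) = -20757 / 280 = -74.13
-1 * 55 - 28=-83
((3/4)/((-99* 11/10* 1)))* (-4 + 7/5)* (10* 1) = 65/363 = 0.18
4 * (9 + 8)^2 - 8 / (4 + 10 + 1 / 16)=259972 / 225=1155.43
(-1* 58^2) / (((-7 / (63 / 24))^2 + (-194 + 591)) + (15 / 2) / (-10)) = -121104 / 14521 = -8.34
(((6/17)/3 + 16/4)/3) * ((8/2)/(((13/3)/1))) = 280/221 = 1.27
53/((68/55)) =2915/68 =42.87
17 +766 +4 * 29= 899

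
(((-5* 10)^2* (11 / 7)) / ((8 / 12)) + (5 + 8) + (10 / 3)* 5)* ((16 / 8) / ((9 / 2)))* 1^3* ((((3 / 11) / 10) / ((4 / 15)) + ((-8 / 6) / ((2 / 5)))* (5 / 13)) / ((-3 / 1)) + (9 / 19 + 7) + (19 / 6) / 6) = 22096.86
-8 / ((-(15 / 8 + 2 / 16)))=4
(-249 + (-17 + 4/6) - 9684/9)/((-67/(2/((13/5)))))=15.40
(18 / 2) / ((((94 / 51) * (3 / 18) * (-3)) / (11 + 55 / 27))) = -5984 / 47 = -127.32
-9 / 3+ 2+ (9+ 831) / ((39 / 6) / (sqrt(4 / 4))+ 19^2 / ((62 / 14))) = 15541 / 1819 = 8.54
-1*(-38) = 38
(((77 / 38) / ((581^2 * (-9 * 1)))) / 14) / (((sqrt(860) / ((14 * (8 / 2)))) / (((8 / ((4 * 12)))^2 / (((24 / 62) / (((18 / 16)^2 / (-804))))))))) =341 * sqrt(215) / 486545595863040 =0.00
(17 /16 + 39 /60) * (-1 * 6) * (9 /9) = -411 /40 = -10.28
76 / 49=1.55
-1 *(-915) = 915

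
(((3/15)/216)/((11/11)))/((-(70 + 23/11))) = -11/856440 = -0.00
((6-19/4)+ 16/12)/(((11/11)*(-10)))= -31/120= -0.26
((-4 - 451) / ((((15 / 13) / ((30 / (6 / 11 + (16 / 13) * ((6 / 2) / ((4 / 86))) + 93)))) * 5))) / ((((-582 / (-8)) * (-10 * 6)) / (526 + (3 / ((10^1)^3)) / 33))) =1.65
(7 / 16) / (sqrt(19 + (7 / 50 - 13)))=35 * sqrt(614) / 4912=0.18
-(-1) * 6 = 6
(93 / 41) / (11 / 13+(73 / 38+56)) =15314 / 396757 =0.04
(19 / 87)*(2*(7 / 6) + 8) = 2.26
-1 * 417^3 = -72511713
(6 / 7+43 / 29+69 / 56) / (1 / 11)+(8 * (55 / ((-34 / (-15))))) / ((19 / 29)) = 335.58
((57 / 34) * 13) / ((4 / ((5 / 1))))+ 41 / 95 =357551 / 12920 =27.67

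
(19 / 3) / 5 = 19 / 15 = 1.27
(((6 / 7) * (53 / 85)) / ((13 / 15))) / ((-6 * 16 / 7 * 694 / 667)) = -106053 / 2453984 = -0.04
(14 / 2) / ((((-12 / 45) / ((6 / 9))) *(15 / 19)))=-133 / 6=-22.17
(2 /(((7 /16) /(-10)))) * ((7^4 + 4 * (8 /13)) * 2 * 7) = -1538215.38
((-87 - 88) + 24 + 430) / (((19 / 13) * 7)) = 3627 / 133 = 27.27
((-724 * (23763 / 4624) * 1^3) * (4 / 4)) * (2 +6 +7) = -64516545 / 1156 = -55810.16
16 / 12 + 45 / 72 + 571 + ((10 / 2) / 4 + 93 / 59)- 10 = 801151 / 1416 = 565.78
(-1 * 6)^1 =-6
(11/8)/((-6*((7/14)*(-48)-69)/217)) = 77/144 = 0.53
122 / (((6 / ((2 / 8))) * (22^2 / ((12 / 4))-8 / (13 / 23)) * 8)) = 793 / 183680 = 0.00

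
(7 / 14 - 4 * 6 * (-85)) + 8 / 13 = 53069 / 26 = 2041.12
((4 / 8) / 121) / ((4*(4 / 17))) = 17 / 3872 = 0.00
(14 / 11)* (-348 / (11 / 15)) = -73080 / 121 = -603.97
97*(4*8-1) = 3007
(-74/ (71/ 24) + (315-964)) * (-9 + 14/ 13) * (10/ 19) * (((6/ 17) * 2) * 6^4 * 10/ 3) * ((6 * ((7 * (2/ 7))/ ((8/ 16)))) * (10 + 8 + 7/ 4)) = 71245749312000/ 17537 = 4062596185.89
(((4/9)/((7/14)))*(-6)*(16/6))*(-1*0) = 0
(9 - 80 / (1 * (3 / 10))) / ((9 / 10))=-7730 / 27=-286.30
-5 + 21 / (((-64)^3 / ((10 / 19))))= -12451945 / 2490368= -5.00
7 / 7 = 1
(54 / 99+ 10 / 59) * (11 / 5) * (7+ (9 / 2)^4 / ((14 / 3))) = 616279 / 4130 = 149.22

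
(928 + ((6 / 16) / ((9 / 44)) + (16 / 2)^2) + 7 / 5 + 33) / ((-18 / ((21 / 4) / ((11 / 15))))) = -215929 / 528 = -408.96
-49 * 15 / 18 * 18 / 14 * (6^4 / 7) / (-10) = 972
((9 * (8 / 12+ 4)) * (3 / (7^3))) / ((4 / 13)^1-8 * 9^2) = -117 / 206290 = -0.00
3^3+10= 37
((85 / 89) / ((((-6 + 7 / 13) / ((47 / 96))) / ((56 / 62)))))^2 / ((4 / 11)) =1453814637275 / 88410240739584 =0.02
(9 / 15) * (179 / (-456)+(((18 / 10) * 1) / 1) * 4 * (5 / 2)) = 8029 / 760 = 10.56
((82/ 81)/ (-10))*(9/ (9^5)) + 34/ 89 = 90341321/ 236491245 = 0.38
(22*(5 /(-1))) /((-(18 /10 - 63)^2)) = 1375 /46818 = 0.03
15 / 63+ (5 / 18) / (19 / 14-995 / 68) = 86455 / 398097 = 0.22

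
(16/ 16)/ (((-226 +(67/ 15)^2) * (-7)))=225/ 324527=0.00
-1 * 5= -5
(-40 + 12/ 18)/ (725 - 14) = -118/ 2133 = -0.06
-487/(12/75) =-12175/4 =-3043.75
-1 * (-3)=3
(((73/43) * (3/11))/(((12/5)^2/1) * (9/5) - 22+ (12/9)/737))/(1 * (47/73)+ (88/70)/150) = -1054392609375/17274204171802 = -0.06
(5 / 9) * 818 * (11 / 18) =22495 / 81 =277.72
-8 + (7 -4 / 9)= -13 / 9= -1.44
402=402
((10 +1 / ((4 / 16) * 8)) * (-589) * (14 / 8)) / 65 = -166.51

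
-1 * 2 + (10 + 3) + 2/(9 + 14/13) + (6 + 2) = 2515/131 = 19.20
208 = 208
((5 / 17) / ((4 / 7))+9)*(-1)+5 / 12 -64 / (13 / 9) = -35408 / 663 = -53.41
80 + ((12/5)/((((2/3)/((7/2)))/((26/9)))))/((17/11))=8802/85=103.55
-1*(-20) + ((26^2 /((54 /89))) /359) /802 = 77752901 /3886893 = 20.00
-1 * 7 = -7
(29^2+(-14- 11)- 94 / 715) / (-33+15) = -291673 / 6435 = -45.33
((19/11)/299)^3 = 6859/35578826569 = 0.00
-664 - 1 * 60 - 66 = -790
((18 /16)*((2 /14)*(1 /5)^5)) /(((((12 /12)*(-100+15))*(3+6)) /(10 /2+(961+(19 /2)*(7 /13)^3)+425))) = -6118571 /65360750000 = -0.00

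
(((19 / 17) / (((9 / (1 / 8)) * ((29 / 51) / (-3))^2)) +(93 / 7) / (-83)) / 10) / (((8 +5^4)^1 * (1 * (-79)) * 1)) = -354421 / 651585875920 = -0.00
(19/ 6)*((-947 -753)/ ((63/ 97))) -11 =-1568629/ 189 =-8299.62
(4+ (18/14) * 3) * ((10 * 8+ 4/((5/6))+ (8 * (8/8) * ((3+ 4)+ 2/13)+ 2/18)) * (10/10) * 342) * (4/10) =9930844/65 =152782.22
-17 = -17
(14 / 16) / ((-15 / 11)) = -77 / 120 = -0.64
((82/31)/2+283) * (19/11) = 167466/341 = 491.10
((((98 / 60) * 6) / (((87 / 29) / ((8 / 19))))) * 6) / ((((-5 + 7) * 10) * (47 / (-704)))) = -137984 / 22325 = -6.18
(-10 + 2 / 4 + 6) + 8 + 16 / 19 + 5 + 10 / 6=12.01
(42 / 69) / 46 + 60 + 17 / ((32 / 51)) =1474547 / 16928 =87.11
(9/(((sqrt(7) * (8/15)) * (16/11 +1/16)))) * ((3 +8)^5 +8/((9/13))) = 159451930 * sqrt(7)/623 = 677159.15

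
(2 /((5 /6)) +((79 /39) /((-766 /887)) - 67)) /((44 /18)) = -29999001 /1095380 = -27.39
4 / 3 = 1.33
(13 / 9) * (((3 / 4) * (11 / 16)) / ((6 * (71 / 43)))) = 6149 / 81792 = 0.08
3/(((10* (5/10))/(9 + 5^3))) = 402/5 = 80.40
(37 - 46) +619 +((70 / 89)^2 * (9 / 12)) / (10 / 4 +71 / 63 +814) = 497778361060 / 816029341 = 610.00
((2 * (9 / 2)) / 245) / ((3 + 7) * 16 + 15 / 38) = 342 / 1493275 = 0.00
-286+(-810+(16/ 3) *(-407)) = -9800/ 3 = -3266.67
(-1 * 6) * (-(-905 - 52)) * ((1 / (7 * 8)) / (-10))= 2871 / 280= 10.25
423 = 423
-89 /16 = -5.56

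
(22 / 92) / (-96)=-11 / 4416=-0.00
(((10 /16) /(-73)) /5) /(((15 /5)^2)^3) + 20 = 8514719 /425736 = 20.00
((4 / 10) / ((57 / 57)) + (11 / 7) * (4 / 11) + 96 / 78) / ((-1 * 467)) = -1002 / 212485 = -0.00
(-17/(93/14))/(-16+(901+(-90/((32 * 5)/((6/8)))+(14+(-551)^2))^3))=-62390272/682324132836688117244361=-0.00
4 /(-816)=-1 /204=-0.00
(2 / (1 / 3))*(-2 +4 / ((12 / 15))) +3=21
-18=-18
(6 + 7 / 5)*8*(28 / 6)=4144 / 15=276.27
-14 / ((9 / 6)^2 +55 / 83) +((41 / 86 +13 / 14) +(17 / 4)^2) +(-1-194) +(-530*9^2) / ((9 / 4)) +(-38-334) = -91429215333 / 4657072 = -19632.34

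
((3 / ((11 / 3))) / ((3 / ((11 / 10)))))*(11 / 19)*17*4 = 1122 / 95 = 11.81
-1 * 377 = -377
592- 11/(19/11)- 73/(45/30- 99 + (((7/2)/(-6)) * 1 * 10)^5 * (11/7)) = 926806822257/1582558165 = 585.64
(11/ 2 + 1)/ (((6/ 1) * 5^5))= 13/ 37500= 0.00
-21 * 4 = -84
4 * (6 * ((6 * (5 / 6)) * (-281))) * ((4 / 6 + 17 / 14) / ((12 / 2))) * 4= -887960 / 21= -42283.81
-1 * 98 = -98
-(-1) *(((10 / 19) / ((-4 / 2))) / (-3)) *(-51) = -4.47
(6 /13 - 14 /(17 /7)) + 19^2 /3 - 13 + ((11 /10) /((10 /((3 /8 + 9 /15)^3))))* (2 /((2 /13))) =438558375071 /4243200000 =103.36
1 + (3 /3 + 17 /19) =55 /19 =2.89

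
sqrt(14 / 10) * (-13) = -13 * sqrt(35) / 5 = -15.38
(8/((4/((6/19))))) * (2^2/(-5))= -48/95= -0.51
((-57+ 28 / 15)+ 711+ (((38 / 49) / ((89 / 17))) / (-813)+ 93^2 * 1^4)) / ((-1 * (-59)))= 54983898311 / 348640145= 157.71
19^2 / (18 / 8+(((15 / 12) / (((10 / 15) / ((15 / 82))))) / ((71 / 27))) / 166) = 2791113376 / 17402211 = 160.39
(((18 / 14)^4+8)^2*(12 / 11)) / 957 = 2656165444 / 20228686709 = 0.13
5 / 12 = 0.42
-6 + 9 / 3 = -3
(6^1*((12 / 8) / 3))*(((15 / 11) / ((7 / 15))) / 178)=0.05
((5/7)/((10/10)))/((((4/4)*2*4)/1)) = 5/56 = 0.09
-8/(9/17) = -136/9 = -15.11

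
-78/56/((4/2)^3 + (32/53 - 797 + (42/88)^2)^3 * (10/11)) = 19310331003172352/6360705961858479478599163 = 0.00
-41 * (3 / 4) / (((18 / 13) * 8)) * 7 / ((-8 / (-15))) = -18655 / 512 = -36.44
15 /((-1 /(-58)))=870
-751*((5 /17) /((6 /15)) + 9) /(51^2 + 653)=-248581 /110636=-2.25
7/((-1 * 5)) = -1.40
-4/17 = -0.24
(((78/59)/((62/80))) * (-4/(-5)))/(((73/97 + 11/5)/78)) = 36.05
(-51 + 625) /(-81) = -574 /81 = -7.09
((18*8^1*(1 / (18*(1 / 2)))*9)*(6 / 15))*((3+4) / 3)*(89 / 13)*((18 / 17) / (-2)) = -538272 / 1105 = -487.12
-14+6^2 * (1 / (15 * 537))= -12526 / 895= -14.00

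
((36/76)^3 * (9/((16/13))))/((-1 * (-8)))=85293/877952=0.10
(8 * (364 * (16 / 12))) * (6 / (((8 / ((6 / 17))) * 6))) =2912 / 17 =171.29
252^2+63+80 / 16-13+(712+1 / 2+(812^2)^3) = 573279181966087711 / 2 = 286639590983043855.50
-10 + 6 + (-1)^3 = -5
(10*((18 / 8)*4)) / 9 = 10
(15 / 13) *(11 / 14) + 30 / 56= 75 / 52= 1.44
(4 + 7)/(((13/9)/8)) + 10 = 922/13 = 70.92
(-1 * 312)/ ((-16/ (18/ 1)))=351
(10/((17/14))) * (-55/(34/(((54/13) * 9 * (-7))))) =13097700/3757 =3486.21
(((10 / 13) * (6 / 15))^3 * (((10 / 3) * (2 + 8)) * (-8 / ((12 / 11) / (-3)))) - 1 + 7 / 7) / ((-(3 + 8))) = -12800 / 6591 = -1.94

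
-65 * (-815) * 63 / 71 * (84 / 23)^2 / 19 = 23548870800 / 713621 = 32999.13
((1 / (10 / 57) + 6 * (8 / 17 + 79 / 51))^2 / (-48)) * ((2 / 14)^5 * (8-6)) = -9174841 / 11657335200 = -0.00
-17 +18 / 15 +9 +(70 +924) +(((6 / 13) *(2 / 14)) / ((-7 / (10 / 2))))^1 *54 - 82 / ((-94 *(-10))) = 294770291 / 299390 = 984.57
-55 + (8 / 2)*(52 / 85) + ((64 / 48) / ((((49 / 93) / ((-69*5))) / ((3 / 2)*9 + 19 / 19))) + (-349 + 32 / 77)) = -598367958 / 45815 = -13060.53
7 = 7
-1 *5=-5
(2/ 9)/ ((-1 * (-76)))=1/ 342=0.00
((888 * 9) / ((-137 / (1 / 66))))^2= 0.78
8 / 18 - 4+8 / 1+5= 85 / 9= 9.44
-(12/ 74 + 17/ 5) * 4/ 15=-2636/ 2775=-0.95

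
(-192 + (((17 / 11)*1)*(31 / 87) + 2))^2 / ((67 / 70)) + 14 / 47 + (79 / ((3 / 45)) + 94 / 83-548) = 9128846109067141 / 239372705583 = 38136.54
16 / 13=1.23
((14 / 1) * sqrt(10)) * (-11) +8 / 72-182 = -154 * sqrt(10)-1637 / 9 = -668.88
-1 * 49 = -49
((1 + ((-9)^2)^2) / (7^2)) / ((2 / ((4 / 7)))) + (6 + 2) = 15868 / 343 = 46.26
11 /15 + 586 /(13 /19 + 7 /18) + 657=6627002 /5505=1203.82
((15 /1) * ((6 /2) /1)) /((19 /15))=675 /19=35.53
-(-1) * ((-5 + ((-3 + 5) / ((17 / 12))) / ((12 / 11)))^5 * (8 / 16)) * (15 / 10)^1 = -2977309629 / 5679428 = -524.23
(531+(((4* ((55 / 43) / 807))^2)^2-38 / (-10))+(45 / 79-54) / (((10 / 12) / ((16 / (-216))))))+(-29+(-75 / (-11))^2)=38604190253125278081285182 / 69302743452882163293795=557.04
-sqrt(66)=-8.12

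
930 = 930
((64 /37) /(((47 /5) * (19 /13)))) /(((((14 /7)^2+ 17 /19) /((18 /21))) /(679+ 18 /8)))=5668000 /377363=15.02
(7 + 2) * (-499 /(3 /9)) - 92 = -13565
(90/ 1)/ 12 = 15/ 2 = 7.50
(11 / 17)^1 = 11 / 17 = 0.65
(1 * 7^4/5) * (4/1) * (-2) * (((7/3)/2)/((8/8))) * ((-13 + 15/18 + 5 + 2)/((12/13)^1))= 25086.00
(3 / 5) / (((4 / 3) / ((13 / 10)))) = 117 / 200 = 0.58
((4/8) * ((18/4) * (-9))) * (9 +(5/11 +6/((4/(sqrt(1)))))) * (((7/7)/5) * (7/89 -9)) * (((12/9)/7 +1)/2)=12916395/54824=235.60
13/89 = 0.15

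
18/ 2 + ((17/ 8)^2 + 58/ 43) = 40907/ 2752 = 14.86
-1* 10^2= -100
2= 2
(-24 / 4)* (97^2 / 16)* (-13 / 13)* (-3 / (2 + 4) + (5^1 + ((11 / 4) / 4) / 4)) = 8439873 / 512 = 16484.13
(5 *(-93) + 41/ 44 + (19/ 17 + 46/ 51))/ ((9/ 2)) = -1036837/ 10098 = -102.68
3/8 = 0.38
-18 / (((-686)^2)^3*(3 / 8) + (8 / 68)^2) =-2601 / 5647338357553437134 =-0.00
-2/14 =-1/7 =-0.14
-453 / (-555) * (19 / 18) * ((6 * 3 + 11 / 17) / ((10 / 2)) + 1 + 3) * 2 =209437 / 15725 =13.32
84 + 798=882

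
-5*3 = -15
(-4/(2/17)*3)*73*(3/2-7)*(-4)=-163812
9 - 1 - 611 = -603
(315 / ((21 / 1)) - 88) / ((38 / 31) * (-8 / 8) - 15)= 2263 / 503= 4.50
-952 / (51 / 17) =-952 / 3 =-317.33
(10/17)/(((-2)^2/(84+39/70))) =5919/476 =12.43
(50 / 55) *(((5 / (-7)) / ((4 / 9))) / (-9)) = 25 / 154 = 0.16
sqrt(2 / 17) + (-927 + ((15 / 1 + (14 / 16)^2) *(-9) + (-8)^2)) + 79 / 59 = -3789411 / 3776 + sqrt(34) / 17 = -1003.21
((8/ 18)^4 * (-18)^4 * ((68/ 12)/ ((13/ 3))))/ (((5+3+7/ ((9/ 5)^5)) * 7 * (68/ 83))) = 5018692608/ 44978297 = 111.58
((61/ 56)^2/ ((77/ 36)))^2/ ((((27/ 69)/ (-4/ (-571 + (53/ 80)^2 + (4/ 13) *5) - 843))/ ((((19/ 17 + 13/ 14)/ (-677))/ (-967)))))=-55705165187598641634561/ 26881812162667642225278464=-0.00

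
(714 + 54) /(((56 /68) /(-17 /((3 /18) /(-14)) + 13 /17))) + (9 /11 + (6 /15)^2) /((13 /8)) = 33343954264 /25025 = 1332425.74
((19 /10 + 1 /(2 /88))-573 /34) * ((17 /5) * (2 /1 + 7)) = 22221 /25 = 888.84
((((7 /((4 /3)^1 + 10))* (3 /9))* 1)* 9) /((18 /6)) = 21 /34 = 0.62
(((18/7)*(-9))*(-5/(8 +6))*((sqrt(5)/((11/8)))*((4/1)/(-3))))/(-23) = 4320*sqrt(5)/12397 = 0.78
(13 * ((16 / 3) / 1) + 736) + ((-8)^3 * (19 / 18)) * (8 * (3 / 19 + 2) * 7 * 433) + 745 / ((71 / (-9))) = -18069543305 / 639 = -28277845.55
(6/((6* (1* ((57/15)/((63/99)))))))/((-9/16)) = -560/1881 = -0.30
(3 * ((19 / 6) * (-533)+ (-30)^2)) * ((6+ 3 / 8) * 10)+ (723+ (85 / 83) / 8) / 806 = -80637365573 / 535184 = -150672.23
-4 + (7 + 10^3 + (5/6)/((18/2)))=54167/54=1003.09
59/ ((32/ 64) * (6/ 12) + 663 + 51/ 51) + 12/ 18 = 6022/ 7971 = 0.76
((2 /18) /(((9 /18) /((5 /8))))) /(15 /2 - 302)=-5 /10602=-0.00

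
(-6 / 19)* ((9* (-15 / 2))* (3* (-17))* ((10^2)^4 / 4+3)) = -516375061965 / 19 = -27177634840.26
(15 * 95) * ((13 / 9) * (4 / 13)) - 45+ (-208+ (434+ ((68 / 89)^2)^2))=153343438891 / 188226723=814.67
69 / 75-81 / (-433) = 11984 / 10825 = 1.11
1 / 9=0.11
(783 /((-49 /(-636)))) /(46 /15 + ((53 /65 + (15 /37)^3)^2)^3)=951527424454783016243209642718783510889093750 /331202207318087719050832562859723776933251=2872.95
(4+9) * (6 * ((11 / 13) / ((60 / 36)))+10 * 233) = 151648 / 5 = 30329.60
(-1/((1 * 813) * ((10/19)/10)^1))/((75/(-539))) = 10241/60975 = 0.17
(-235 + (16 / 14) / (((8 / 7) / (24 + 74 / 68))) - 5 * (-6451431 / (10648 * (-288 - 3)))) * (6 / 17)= -11605611543 / 149247692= -77.76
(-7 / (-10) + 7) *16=616 / 5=123.20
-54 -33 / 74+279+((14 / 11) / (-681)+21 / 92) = 5731758413 / 25499364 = 224.78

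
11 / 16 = 0.69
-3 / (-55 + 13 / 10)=0.06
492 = 492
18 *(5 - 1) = 72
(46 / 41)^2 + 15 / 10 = 9275 / 3362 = 2.76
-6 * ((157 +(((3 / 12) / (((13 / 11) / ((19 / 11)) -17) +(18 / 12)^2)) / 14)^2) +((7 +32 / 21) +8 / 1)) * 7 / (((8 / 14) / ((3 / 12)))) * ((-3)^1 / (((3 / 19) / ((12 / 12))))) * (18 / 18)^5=2215365637265 / 36568352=60581.50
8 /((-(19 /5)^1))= -40 /19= -2.11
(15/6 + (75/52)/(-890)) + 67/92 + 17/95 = 68875831/20224360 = 3.41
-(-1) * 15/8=15/8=1.88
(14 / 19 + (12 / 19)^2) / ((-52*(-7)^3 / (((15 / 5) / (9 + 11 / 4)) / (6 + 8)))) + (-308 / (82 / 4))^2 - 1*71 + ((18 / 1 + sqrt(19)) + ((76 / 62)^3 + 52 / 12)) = sqrt(19) + 14234534013424102073 / 79563636003838623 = 183.27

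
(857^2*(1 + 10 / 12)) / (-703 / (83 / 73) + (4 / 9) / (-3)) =-548633403 / 251990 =-2177.20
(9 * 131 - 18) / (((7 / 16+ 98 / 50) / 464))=215481600 / 959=224694.06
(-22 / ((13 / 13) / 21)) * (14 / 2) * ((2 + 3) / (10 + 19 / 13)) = -210210 / 149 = -1410.81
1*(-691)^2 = 477481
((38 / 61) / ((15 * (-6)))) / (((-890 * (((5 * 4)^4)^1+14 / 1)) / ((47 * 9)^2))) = 125913 / 14478600100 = 0.00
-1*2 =-2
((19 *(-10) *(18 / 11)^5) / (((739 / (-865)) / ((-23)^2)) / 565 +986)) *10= -928188864316080000 / 41054481050043461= -22.61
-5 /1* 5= -25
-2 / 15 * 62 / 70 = -62 / 525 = -0.12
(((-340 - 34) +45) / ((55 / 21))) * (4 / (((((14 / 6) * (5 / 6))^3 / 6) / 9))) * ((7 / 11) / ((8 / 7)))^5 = -111993486567921 / 566899520000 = -197.55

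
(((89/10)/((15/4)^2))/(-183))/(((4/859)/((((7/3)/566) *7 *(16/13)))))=-59937584/2272242375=-0.03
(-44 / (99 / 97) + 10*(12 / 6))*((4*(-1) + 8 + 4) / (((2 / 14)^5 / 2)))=-55933696 / 9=-6214855.11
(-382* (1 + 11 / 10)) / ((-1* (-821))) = -0.98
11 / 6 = 1.83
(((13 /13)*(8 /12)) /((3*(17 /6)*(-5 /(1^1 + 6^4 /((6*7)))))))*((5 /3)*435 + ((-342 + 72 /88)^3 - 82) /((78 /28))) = 660096445662172 /92657565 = 7124042.66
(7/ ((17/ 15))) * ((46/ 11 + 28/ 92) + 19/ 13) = 2054010/ 55913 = 36.74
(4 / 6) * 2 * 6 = 8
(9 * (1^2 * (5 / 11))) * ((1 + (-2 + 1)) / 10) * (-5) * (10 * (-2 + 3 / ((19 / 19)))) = 0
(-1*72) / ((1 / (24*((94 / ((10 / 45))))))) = -730944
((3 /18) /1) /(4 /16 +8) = 2 /99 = 0.02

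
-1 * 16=-16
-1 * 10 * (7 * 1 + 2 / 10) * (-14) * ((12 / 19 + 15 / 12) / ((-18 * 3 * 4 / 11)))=-11011 / 114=-96.59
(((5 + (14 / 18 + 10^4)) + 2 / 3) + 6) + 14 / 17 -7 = 1530959 / 153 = 10006.27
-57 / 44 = -1.30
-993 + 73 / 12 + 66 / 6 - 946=-23063 / 12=-1921.92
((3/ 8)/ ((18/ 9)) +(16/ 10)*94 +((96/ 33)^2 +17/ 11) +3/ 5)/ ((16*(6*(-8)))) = -104025/ 495616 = -0.21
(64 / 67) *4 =256 / 67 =3.82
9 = 9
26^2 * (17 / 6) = 5746 / 3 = 1915.33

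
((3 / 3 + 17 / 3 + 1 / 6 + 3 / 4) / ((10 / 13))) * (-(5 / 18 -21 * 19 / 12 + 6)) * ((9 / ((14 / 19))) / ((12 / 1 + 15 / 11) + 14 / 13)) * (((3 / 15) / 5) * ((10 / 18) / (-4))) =-445856983 / 356832000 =-1.25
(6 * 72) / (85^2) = 432 / 7225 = 0.06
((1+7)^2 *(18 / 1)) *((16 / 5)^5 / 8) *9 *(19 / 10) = 12910067712 / 15625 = 826244.33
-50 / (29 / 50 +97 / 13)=-32500 / 5227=-6.22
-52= -52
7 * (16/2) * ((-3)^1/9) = -56/3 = -18.67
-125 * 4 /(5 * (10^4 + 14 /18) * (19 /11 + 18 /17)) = -0.00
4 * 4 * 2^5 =512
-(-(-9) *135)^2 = -1476225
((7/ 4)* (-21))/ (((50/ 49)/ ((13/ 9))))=-31213/ 600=-52.02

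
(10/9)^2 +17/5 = 1877/405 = 4.63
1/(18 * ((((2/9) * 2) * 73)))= 1/584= 0.00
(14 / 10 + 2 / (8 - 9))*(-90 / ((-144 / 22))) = -33 / 4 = -8.25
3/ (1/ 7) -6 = 15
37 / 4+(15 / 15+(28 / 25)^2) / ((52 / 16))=323169 / 32500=9.94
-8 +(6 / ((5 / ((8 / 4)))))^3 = 728 / 125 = 5.82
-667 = -667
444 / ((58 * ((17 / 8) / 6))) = 10656 / 493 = 21.61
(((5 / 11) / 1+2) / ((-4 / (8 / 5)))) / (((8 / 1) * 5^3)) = -27 / 27500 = -0.00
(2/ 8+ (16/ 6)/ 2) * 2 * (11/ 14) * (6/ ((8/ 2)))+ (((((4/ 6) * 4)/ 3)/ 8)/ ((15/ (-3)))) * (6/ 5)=15563/ 4200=3.71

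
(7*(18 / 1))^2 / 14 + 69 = 1203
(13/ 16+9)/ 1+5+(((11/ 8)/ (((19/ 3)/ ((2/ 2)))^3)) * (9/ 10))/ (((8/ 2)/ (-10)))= 3248493/ 219488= 14.80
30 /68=15 /34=0.44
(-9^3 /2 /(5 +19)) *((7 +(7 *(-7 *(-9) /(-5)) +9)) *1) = 87723 /80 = 1096.54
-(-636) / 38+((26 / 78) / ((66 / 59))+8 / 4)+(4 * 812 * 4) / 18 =928979 / 1254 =740.81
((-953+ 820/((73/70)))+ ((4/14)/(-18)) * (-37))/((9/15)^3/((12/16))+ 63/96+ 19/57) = -3055784000/23502423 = -130.02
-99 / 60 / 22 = -3 / 40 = -0.08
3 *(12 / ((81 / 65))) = 260 / 9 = 28.89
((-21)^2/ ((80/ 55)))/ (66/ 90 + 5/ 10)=72765/ 296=245.83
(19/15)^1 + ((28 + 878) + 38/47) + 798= 1706.08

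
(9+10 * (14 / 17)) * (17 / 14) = 293 / 14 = 20.93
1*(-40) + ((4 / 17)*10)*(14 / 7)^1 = -600 / 17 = -35.29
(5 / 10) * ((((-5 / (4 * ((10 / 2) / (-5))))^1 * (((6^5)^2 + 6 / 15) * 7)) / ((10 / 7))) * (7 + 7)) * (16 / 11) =207398985052 / 55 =3770890637.31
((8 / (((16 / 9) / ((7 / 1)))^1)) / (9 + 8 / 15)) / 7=135 / 286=0.47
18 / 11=1.64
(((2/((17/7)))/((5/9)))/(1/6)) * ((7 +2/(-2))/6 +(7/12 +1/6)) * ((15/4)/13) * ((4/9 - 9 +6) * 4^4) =-2937.34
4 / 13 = 0.31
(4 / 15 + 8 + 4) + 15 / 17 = 3353 / 255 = 13.15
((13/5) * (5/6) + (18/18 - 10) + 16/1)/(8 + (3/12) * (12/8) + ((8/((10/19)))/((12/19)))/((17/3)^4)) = 91873100/84172533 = 1.09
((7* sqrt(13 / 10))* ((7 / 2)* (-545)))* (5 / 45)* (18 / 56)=-763* sqrt(130) / 16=-543.72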